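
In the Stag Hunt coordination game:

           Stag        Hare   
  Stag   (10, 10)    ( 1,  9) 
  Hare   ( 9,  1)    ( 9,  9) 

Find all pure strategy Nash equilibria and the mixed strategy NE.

Pure NE: (Stag, Stag) and (Hare, Hare); Mixed NE: p = 0.8889, q = 0.8889

Work:
Check pure NE:
(Stag, Stag): (10, 10) - no unilateral deviation beneficial
(Hare, Hare): (9, 9) - no unilateral deviation beneficial
Mixed NE: P1 plays Stag with p = 0.8889, P2 plays Stag with q = 0.8889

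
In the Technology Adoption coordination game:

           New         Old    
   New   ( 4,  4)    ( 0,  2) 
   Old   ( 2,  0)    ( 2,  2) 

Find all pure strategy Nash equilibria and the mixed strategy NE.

Pure NE: (New, New) and (Old, Old); Mixed NE: p = 0.5, q = 0.5

Work:
Check pure NE:
(New, New): (4, 4) - no unilateral deviation beneficial
(Old, Old): (2, 2) - no unilateral deviation beneficial
Mixed NE: P1 plays New with p = 0.5, P2 plays New with q = 0.5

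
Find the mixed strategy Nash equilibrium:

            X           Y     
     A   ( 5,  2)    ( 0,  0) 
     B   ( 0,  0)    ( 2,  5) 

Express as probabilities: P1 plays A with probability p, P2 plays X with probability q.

p = 0.7143, q = 0.2857

Work:
Find probabilities that make opponent indifferent:
P2 chooses q to make P1 indifferent between A and B
P1 chooses p to make P2 indifferent between X and Y
Mixed NE: P1 plays (A: 0.7143, B: 0.2857), P2 plays (X: 0.2857, Y: 0.7143)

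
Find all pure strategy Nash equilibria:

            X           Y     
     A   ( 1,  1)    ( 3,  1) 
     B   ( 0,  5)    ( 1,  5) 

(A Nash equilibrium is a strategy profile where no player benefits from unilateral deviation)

Nash equilibrium: (A, X), (A, Y)

Work:
Best responses:
  P1 vs X: payoffs [1, 0] → best response A (payoff 1)
  P1 vs Y: payoffs [3, 1] → best response A (payoff 3)
  P2 vs A: payoffs [1, 1] → best response X/Y (payoff 1)
  P2 vs B: payoffs [5, 5] → best response X/Y (payoff 5)
Mutual best responses: (A,X), (A,Y) → Nash equilibria.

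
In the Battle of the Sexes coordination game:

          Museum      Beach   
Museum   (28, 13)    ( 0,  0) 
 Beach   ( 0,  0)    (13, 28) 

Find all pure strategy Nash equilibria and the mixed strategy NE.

Pure NE: (Museum, Museum) and (Beach, Beach); Mixed NE: p = 0.6829, q = 0.3171

Work:
Check pure NE:
(Museum, Museum): (28, 13) - no unilateral deviation beneficial
(Beach, Beach): (13, 28) - no unilateral deviation beneficial
Mixed NE: P1 plays Museum with p = 0.6829, P2 plays Museum with q = 0.3171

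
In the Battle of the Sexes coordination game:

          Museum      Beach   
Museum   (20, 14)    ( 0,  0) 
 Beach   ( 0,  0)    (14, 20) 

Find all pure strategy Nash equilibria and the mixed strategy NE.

Pure NE: (Museum, Museum) and (Beach, Beach); Mixed NE: p = 0.5882, q = 0.4118

Work:
Check pure NE:
(Museum, Museum): (20, 14) - no unilateral deviation beneficial
(Beach, Beach): (14, 20) - no unilateral deviation beneficial
Mixed NE: P1 plays Museum with p = 0.5882, P2 plays Museum with q = 0.4118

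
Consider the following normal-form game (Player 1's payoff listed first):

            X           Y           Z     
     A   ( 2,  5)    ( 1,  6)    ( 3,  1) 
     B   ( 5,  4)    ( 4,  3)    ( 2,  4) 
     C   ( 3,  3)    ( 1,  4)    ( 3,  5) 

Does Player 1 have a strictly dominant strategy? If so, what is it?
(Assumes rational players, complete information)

No strictly dominant strategy exists for Player 1

Work:
A strategy strictly dominates another if it gives a strictly higher payoff against every opponent action. Compare each pair of P1's strategies column-by-column:
  A vs B: [2 vs 5, 1 vs 4, 3 vs 2] → A does not strictly dominate B (column X: 2 ≤ 5)
  A vs C: [2 vs 3, 1 vs 1, 3 vs 3] → A does not strictly dominate C (column X: 2 ≤ 3)
  B vs A: [5 vs 2, 4 vs 1, 2 vs 3] → B does not strictly dominate A (column Z: 2 ≤ 3)
  B vs C: [5 vs 3, 4 vs 1, 2 vs 3] → B does not strictly dominate C (column Z: 2 ≤ 3)
  C vs A: [3 vs 2, 1 vs 1, 3 vs 3] → C does not strictly dominate A (column Y: 1 ≤ 1)
  C vs B: [3 vs 5, 1 vs 4, 3 vs 2] → C does not strictly dominate B (column X: 3 ≤ 5)
No single strategy strictly dominates all others → no strictly dominant strategy.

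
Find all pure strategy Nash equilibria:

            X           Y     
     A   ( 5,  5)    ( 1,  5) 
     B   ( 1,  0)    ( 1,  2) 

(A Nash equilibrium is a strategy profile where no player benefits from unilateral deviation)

Nash equilibrium: (A, X), (A, Y), (B, Y)

Work:
Best responses:
  P1 vs X: payoffs [5, 1] → best response A (payoff 5)
  P1 vs Y: payoffs [1, 1] → best response A/B (payoff 1)
  P2 vs A: payoffs [5, 5] → best response X/Y (payoff 5)
  P2 vs B: payoffs [0, 2] → best response Y (payoff 2)
Mutual best responses: (A,X), (A,Y), (B,Y) → Nash equilibria.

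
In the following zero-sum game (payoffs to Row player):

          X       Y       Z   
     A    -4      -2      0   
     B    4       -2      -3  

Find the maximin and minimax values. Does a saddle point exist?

Maximin = -3, Minimax = -2, Saddle: False

Work:
Row minimums: [-4, -3] → maximin = -3
Column maximums: [4, -2, 0] → minimax = -2
No saddle point (maximin ≠ minimax). Mixed strategy needed.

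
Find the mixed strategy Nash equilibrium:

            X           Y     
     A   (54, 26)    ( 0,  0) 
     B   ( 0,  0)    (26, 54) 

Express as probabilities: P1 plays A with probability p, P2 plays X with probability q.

p = 0.675, q = 0.325

Work:
Find probabilities that make opponent indifferent:
P2 chooses q to make P1 indifferent between A and B
P1 chooses p to make P2 indifferent between X and Y
Mixed NE: P1 plays (A: 0.675, B: 0.325), P2 plays (X: 0.325, Y: 0.675)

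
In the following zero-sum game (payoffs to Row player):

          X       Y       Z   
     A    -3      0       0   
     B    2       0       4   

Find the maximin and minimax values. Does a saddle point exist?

Maximin = 0, Minimax = 0, Saddle: True

Work:
Row minimums: [-3, 0] → maximin = 0
Column maximums: [2, 0, 4] → minimax = 0
Saddle point exists! Game value = 0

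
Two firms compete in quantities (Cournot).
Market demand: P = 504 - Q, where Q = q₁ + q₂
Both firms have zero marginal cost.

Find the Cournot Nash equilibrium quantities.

q₁* = q₂* = 168.0; P* = 168.0

Work:
Profit: π_i = P·q_i = (a - q_i - q_j)·q_i
FOC: ∂π_i/∂q_i = a - 2q_i - q_j = 0
Reaction function: q_i = (504 - q_j)/2
Symmetry: q* = 504/3 = 168.0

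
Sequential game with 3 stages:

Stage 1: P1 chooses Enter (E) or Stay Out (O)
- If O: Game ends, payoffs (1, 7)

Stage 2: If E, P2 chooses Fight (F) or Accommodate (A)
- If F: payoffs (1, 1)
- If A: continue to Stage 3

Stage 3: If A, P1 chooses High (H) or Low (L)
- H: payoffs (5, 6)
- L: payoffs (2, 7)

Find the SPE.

SPE: (E, A, H); Outcome (5, 6)

Work:
Stage 3: P1 chooses H (5 vs 2)
Stage 2: P2: F->1, A->6 (anticipating H). Choose A
Stage 1: P1: O->1, E->5 (anticipating A, H). Choose E
SPE path: E -> A -> H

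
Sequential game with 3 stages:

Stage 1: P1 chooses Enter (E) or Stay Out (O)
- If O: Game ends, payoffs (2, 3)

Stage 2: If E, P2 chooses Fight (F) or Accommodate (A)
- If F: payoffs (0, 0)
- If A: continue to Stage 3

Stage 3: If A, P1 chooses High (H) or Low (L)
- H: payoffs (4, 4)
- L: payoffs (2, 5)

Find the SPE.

SPE: (E, A, H); Outcome (4, 4)

Work:
Stage 3: P1 chooses H (4 vs 2)
Stage 2: P2: F->0, A->4 (anticipating H). Choose A
Stage 1: P1: O->2, E->4 (anticipating A, H). Choose E
SPE path: E -> A -> H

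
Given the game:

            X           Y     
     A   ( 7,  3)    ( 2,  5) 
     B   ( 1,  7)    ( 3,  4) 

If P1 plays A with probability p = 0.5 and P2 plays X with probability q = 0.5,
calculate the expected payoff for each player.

E[P1] = 3.25, E[P2] = 4.75

Work:
E[P1] = p·q·π₁(A,X) + p·(1-q)·π₁(A,Y) + (1-p)·q·π₁(B,X) + (1-p)·(1-q)·π₁(B,Y)
= 0.5·0.5·7 + 0.5·0.5·2 + 0.5·0.5·1 + 0.5·0.5·3
= 3.25

E[P2] = 4.75 (similar calculation)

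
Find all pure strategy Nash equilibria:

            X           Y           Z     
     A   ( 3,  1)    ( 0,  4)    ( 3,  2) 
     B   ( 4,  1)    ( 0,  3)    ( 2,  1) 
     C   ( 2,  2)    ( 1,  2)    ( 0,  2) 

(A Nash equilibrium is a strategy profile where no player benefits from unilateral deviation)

Nash equilibrium: (C, Y)

Work:
Best responses:
  P1 vs X: payoffs [3, 4, 2] → best response B (payoff 4)
  P1 vs Y: payoffs [0, 0, 1] → best response C (payoff 1)
  P1 vs Z: payoffs [3, 2, 0] → best response A (payoff 3)
  P2 vs A: payoffs [1, 4, 2] → best response Y (payoff 4)
  P2 vs B: payoffs [1, 3, 1] → best response Y (payoff 3)
  P2 vs C: payoffs [2, 2, 2] → best response X/Y/Z (payoff 2)
Mutual best responses: (C,Y) → Nash equilibria.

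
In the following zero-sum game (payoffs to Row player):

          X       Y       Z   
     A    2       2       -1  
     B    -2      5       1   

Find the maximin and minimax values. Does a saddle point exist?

Maximin = -1, Minimax = 1, Saddle: False

Work:
Row minimums: [-1, -2] → maximin = -1
Column maximums: [2, 5, 1] → minimax = 1
No saddle point (maximin ≠ minimax). Mixed strategy needed.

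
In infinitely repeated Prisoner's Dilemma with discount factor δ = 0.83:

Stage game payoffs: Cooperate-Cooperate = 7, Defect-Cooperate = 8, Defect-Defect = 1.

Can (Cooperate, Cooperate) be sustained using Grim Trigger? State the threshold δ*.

δ* = 0.1429; since δ = 0.83 ≥ 0.1429, cooperation can be sustained

Work:
For Grim Trigger:
Cooperate forever: 7/(1-δ)
Defect then punished: 8 + 1·δ/(1-δ)
Need: 7/(1-δ) ≥ 8 + 1·δ/(1-δ)
Solving: δ ≥ (T-R)/(T-P) = (8-7)/(8-1) = 0.1429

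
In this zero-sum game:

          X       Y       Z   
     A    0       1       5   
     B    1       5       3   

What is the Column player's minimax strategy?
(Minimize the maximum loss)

Column should play X, value = 1

Work:
Column player minimizes Row's maximum payoff:
Column X: max payoff to Row = 1
Column Y: max payoff to Row = 5
Column Z: max payoff to Row = 5
Minimum is 1, achieved by column X.
Minimax strategy: X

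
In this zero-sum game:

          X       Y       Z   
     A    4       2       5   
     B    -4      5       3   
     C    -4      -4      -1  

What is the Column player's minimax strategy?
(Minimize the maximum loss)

Column should play X, value = 4

Work:
Column player minimizes Row's maximum payoff:
Column X: max payoff to Row = 4
Column Y: max payoff to Row = 5
Column Z: max payoff to Row = 5
Minimum is 4, achieved by column X.
Minimax strategy: X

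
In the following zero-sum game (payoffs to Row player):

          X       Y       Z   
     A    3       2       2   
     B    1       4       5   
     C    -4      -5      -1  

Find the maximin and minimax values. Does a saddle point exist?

Maximin = 2, Minimax = 3, Saddle: False

Work:
Row minimums: [2, 1, -5] → maximin = 2
Column maximums: [3, 4, 5] → minimax = 3
No saddle point (maximin ≠ minimax). Mixed strategy needed.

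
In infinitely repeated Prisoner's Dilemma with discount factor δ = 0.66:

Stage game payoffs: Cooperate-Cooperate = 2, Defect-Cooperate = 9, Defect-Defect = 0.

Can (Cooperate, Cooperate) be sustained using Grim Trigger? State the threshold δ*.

δ* = 0.7778; since δ = 0.66 < 0.7778, cooperation cannot be sustained

Work:
For Grim Trigger:
Cooperate forever: 2/(1-δ)
Defect then punished: 9 + 0·δ/(1-δ)
Need: 2/(1-δ) ≥ 9 + 0·δ/(1-δ)
Solving: δ ≥ (T-R)/(T-P) = (9-2)/(9-0) = 0.7778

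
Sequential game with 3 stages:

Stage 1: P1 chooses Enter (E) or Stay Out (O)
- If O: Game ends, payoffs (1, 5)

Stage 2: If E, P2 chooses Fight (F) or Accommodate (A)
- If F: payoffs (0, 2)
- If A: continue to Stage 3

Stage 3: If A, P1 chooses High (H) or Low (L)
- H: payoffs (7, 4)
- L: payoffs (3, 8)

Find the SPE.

SPE: (E, A, H); Outcome (7, 4)

Work:
Stage 3: P1 chooses H (7 vs 3)
Stage 2: P2: F->2, A->4 (anticipating H). Choose A
Stage 1: P1: O->1, E->7 (anticipating A, H). Choose E
SPE path: E -> A -> H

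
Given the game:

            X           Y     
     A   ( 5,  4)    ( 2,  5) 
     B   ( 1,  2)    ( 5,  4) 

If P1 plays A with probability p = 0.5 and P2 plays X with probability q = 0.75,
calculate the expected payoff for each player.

E[P1] = 3.125, E[P2] = 3.375

Work:
E[P1] = p·q·π₁(A,X) + p·(1-q)·π₁(A,Y) + (1-p)·q·π₁(B,X) + (1-p)·(1-q)·π₁(B,Y)
= 0.5·0.75·5 + 0.5·0.25·2 + 0.5·0.75·1 + 0.5·0.25·5
= 3.125

E[P2] = 3.375 (similar calculation)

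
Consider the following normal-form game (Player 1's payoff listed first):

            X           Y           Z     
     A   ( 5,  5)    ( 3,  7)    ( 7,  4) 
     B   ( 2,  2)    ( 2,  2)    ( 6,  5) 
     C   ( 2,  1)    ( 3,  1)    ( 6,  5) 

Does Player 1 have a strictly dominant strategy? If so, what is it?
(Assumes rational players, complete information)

No strictly dominant strategy exists for Player 1

Work:
A strategy strictly dominates another if it gives a strictly higher payoff against every opponent action. Compare each pair of P1's strategies column-by-column:
  A vs B: [5 vs 2, 3 vs 2, 7 vs 6] → A strictly dominates B
  A vs C: [5 vs 2, 3 vs 3, 7 vs 6] → A does not strictly dominate C (column Y: 3 ≤ 3)
  B vs A: [2 vs 5, 2 vs 3, 6 vs 7] → B does not strictly dominate A (column X: 2 ≤ 5)
  B vs C: [2 vs 2, 2 vs 3, 6 vs 6] → B does not strictly dominate C (column X: 2 ≤ 2)
  C vs A: [2 vs 5, 3 vs 3, 6 vs 7] → C does not strictly dominate A (column X: 2 ≤ 5)
  C vs B: [2 vs 2, 3 vs 2, 6 vs 6] → C does not strictly dominate B (column X: 2 ≤ 2)
No single strategy strictly dominates all others → no strictly dominant strategy.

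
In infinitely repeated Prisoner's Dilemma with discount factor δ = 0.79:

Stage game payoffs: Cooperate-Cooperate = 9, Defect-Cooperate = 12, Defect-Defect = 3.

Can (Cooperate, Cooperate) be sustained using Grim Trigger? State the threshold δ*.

δ* = 0.3333; since δ = 0.79 ≥ 0.3333, cooperation can be sustained

Work:
For Grim Trigger:
Cooperate forever: 9/(1-δ)
Defect then punished: 12 + 3·δ/(1-δ)
Need: 9/(1-δ) ≥ 12 + 3·δ/(1-δ)
Solving: δ ≥ (T-R)/(T-P) = (12-9)/(12-3) = 0.3333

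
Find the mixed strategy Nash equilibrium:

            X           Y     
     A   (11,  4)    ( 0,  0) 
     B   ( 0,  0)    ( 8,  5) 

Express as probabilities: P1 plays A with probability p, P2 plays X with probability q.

p = 0.5556, q = 0.4211

Work:
Find probabilities that make opponent indifferent:
P2 chooses q to make P1 indifferent between A and B
P1 chooses p to make P2 indifferent between X and Y
Mixed NE: P1 plays (A: 0.5556, B: 0.4444), P2 plays (X: 0.4211, Y: 0.5789)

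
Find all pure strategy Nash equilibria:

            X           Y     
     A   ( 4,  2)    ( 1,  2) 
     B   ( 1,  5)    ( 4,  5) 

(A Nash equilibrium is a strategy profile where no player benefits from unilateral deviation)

Nash equilibrium: (A, X), (B, Y)

Work:
Best responses:
  P1 vs X: payoffs [4, 1] → best response A (payoff 4)
  P1 vs Y: payoffs [1, 4] → best response B (payoff 4)
  P2 vs A: payoffs [2, 2] → best response X/Y (payoff 2)
  P2 vs B: payoffs [5, 5] → best response X/Y (payoff 5)
Mutual best responses: (A,X), (B,Y) → Nash equilibria.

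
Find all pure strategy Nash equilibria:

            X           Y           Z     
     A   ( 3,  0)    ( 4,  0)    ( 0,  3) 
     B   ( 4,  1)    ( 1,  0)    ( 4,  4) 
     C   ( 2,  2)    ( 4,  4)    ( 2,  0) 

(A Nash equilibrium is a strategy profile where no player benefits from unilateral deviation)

Nash equilibrium: (B, Z), (C, Y)

Work:
Best responses:
  P1 vs X: payoffs [3, 4, 2] → best response B (payoff 4)
  P1 vs Y: payoffs [4, 1, 4] → best response A/C (payoff 4)
  P1 vs Z: payoffs [0, 4, 2] → best response B (payoff 4)
  P2 vs A: payoffs [0, 0, 3] → best response Z (payoff 3)
  P2 vs B: payoffs [1, 0, 4] → best response Z (payoff 4)
  P2 vs C: payoffs [2, 4, 0] → best response Y (payoff 4)
Mutual best responses: (B,Z), (C,Y) → Nash equilibria.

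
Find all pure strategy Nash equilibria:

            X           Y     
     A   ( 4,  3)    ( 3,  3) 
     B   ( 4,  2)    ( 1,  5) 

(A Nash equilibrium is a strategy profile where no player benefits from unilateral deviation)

Nash equilibrium: (A, X), (A, Y)

Work:
Best responses:
  P1 vs X: payoffs [4, 4] → best response A/B (payoff 4)
  P1 vs Y: payoffs [3, 1] → best response A (payoff 3)
  P2 vs A: payoffs [3, 3] → best response X/Y (payoff 3)
  P2 vs B: payoffs [2, 5] → best response Y (payoff 5)
Mutual best responses: (A,X), (A,Y) → Nash equilibria.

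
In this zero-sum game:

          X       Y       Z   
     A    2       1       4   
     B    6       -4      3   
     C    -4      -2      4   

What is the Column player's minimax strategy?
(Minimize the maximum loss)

Column should play Y, value = 1

Work:
Column player minimizes Row's maximum payoff:
Column X: max payoff to Row = 6
Column Y: max payoff to Row = 1
Column Z: max payoff to Row = 4
Minimum is 1, achieved by column Y.
Minimax strategy: Y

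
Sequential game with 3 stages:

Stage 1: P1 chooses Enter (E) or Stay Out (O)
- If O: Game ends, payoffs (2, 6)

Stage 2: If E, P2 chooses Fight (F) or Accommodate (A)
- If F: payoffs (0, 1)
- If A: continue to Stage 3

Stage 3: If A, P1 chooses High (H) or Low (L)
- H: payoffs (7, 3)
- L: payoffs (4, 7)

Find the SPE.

SPE: (E, A, H); Outcome (7, 3)

Work:
Stage 3: P1 chooses H (7 vs 4)
Stage 2: P2: F->1, A->3 (anticipating H). Choose A
Stage 1: P1: O->2, E->7 (anticipating A, H). Choose E
SPE path: E -> A -> H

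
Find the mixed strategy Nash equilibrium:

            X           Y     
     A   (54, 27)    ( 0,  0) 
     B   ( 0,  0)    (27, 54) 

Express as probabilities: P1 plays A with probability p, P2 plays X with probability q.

p = 0.6667, q = 0.3333

Work:
Find probabilities that make opponent indifferent:
P2 chooses q to make P1 indifferent between A and B
P1 chooses p to make P2 indifferent between X and Y
Mixed NE: P1 plays (A: 0.6667, B: 0.3333), P2 plays (X: 0.3333, Y: 0.6667)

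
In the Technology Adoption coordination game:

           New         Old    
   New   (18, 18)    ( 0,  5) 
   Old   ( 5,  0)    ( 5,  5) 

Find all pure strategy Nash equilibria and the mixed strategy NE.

Pure NE: (New, New) and (Old, Old); Mixed NE: p = 0.2778, q = 0.2778

Work:
Check pure NE:
(New, New): (18, 18) - no unilateral deviation beneficial
(Old, Old): (5, 5) - no unilateral deviation beneficial
Mixed NE: P1 plays New with p = 0.2778, P2 plays New with q = 0.2778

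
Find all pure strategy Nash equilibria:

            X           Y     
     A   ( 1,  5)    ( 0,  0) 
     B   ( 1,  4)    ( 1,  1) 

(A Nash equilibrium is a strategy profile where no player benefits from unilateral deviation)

Nash equilibrium: (A, X), (B, X)

Work:
Best responses:
  P1 vs X: payoffs [1, 1] → best response A/B (payoff 1)
  P1 vs Y: payoffs [0, 1] → best response B (payoff 1)
  P2 vs A: payoffs [5, 0] → best response X (payoff 5)
  P2 vs B: payoffs [4, 1] → best response X (payoff 4)
Mutual best responses: (A,X), (B,X) → Nash equilibria.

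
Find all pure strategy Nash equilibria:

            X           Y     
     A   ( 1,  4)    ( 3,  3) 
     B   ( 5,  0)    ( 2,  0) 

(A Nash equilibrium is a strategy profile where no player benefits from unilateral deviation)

Nash equilibrium: (B, X)

Work:
Best responses:
  P1 vs X: payoffs [1, 5] → best response B (payoff 5)
  P1 vs Y: payoffs [3, 2] → best response A (payoff 3)
  P2 vs A: payoffs [4, 3] → best response X (payoff 4)
  P2 vs B: payoffs [0, 0] → best response X/Y (payoff 0)
Mutual best responses: (B,X) → Nash equilibria.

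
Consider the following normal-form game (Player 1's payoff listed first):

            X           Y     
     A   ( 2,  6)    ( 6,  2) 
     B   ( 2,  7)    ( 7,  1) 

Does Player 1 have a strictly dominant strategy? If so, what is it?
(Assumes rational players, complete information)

No strictly dominant strategy exists for Player 1

Work:
A strategy strictly dominates another if it gives a strictly higher payoff against every opponent action. Compare each pair of P1's strategies column-by-column:
  A vs B: [2 vs 2, 6 vs 7] → A does not strictly dominate B (column X: 2 ≤ 2)
  B vs A: [2 vs 2, 7 vs 6] → B does not strictly dominate A (column X: 2 ≤ 2)
No single strategy strictly dominates all others → no strictly dominant strategy.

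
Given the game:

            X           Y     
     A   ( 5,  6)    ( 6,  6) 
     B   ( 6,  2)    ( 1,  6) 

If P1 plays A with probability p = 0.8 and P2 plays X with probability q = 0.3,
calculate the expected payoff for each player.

E[P1] = 5.06, E[P2] = 5.76

Work:
E[P1] = p·q·π₁(A,X) + p·(1-q)·π₁(A,Y) + (1-p)·q·π₁(B,X) + (1-p)·(1-q)·π₁(B,Y)
= 0.8·0.3·5 + 0.8·0.7·6 + 0.2·0.3·6 + 0.2·0.7·1
= 5.06

E[P2] = 5.76 (similar calculation)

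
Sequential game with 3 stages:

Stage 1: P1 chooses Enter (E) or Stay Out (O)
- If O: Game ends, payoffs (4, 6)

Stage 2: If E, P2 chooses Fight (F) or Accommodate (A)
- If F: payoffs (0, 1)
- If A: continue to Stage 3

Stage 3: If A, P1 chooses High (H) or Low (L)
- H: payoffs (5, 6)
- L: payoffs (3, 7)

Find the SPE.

SPE: (E, A, H); Outcome (5, 6)

Work:
Stage 3: P1 chooses H (5 vs 3)
Stage 2: P2: F->1, A->6 (anticipating H). Choose A
Stage 1: P1: O->4, E->5 (anticipating A, H). Choose E
SPE path: E -> A -> H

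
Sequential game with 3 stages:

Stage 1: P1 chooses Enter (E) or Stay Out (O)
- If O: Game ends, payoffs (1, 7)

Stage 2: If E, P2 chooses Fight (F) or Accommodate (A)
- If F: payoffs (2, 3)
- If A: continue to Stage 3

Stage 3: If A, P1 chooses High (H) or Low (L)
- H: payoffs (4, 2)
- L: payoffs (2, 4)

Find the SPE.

SPE: (E, F, H); Outcome (2, 3)

Work:
Stage 3: P1 chooses H (4 vs 2)
Stage 2: P2: F->3, A->2 (anticipating H). Choose F
Stage 1: P1: O->1, E->2 (anticipating F, H). Choose E
SPE path: E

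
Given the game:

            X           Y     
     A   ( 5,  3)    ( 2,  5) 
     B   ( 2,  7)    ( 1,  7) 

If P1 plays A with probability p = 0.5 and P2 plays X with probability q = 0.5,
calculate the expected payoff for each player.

E[P1] = 2.5, E[P2] = 5.5

Work:
E[P1] = p·q·π₁(A,X) + p·(1-q)·π₁(A,Y) + (1-p)·q·π₁(B,X) + (1-p)·(1-q)·π₁(B,Y)
= 0.5·0.5·5 + 0.5·0.5·2 + 0.5·0.5·2 + 0.5·0.5·1
= 2.5

E[P2] = 5.5 (similar calculation)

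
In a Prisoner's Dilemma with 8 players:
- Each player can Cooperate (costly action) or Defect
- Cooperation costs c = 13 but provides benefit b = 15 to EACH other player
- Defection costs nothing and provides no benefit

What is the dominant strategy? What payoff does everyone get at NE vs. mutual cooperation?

Dominant: Defect; NE payoff = 0; Coop payoff = 92

Work:
Defect dominates (saves cost c = 13, benefit to others is external)
NE: All defect → everyone gets 0
If all cooperate: each receives (7)×15 - 13 = 92
Social dilemma: 92 > 0 but NE gives 0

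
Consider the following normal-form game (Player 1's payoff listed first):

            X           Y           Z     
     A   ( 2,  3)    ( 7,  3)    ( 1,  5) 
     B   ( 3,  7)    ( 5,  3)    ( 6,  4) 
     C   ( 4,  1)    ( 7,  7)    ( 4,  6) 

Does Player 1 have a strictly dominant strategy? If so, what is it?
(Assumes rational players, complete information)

No strictly dominant strategy exists for Player 1

Work:
A strategy strictly dominates another if it gives a strictly higher payoff against every opponent action. Compare each pair of P1's strategies column-by-column:
  A vs B: [2 vs 3, 7 vs 5, 1 vs 6] → A does not strictly dominate B (column X: 2 ≤ 3)
  A vs C: [2 vs 4, 7 vs 7, 1 vs 4] → A does not strictly dominate C (column X: 2 ≤ 4)
  B vs A: [3 vs 2, 5 vs 7, 6 vs 1] → B does not strictly dominate A (column Y: 5 ≤ 7)
  B vs C: [3 vs 4, 5 vs 7, 6 vs 4] → B does not strictly dominate C (column X: 3 ≤ 4)
  C vs A: [4 vs 2, 7 vs 7, 4 vs 1] → C does not strictly dominate A (column Y: 7 ≤ 7)
  C vs B: [4 vs 3, 7 vs 5, 4 vs 6] → C does not strictly dominate B (column Z: 4 ≤ 6)
No single strategy strictly dominates all others → no strictly dominant strategy.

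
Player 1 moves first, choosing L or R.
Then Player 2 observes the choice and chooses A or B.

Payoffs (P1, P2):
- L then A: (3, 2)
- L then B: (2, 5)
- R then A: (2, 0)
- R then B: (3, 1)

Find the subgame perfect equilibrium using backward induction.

P1 plays R, P2 plays B after L and B after R; Payoff (3, 1)

Work:
Backward induction:
After L: P2 chooses B → P1 gets 2
After R: P2 chooses B → P1 gets 3
P1 chooses R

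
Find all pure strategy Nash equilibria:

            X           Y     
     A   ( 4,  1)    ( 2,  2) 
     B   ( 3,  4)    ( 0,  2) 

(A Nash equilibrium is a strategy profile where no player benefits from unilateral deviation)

Nash equilibrium: (A, Y)

Work:
Best responses:
  P1 vs X: payoffs [4, 3] → best response A (payoff 4)
  P1 vs Y: payoffs [2, 0] → best response A (payoff 2)
  P2 vs A: payoffs [1, 2] → best response Y (payoff 2)
  P2 vs B: payoffs [4, 2] → best response X (payoff 4)
Mutual best responses: (A,Y) → Nash equilibria.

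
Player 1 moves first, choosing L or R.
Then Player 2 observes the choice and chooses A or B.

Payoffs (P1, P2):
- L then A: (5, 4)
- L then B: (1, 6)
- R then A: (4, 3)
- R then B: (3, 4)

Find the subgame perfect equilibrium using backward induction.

P1 plays R, P2 plays B after L and B after R; Payoff (3, 4)

Work:
Backward induction:
After L: P2 chooses B → P1 gets 1
After R: P2 chooses B → P1 gets 3
P1 chooses R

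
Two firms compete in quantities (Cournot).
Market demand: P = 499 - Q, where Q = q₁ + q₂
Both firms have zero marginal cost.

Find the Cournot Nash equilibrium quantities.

q₁* = q₂* = 166.33; P* = 166.33

Work:
Profit: π_i = P·q_i = (a - q_i - q_j)·q_i
FOC: ∂π_i/∂q_i = a - 2q_i - q_j = 0
Reaction function: q_i = (499 - q_j)/2
Symmetry: q* = 499/3 = 166.33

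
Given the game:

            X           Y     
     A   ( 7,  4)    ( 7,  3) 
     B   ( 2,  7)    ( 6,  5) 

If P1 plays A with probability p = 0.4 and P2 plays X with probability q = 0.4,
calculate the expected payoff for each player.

E[P1] = 5.44, E[P2] = 4.84

Work:
E[P1] = p·q·π₁(A,X) + p·(1-q)·π₁(A,Y) + (1-p)·q·π₁(B,X) + (1-p)·(1-q)·π₁(B,Y)
= 0.4·0.4·7 + 0.4·0.6·7 + 0.6·0.4·2 + 0.6·0.6·6
= 5.44

E[P2] = 4.84 (similar calculation)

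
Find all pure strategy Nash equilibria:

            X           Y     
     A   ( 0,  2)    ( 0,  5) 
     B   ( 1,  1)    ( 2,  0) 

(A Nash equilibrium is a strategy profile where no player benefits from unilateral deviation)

Nash equilibrium: (B, X)

Work:
Best responses:
  P1 vs X: payoffs [0, 1] → best response B (payoff 1)
  P1 vs Y: payoffs [0, 2] → best response B (payoff 2)
  P2 vs A: payoffs [2, 5] → best response Y (payoff 5)
  P2 vs B: payoffs [1, 0] → best response X (payoff 1)
Mutual best responses: (B,X) → Nash equilibria.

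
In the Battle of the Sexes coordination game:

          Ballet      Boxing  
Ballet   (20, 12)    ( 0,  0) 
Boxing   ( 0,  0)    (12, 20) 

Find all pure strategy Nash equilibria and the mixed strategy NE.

Pure NE: (Ballet, Ballet) and (Boxing, Boxing); Mixed NE: p = 0.625, q = 0.375

Work:
Check pure NE:
(Ballet, Ballet): (20, 12) - no unilateral deviation beneficial
(Boxing, Boxing): (12, 20) - no unilateral deviation beneficial
Mixed NE: P1 plays Ballet with p = 0.625, P2 plays Ballet with q = 0.375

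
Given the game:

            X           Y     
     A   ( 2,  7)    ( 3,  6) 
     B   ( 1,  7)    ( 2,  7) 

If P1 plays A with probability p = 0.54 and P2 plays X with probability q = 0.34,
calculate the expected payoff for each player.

E[P1] = 2.2, E[P2] = 6.6436

Work:
E[P1] = p·q·π₁(A,X) + p·(1-q)·π₁(A,Y) + (1-p)·q·π₁(B,X) + (1-p)·(1-q)·π₁(B,Y)
= 0.54·0.34·2 + 0.54·0.66·3 + 0.46·0.34·1 + 0.46·0.66·2
= 2.2

E[P2] = 6.6436 (similar calculation)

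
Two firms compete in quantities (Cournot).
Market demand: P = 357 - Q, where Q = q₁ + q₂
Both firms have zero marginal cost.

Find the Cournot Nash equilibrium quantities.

q₁* = q₂* = 119.0; P* = 119.0

Work:
Profit: π_i = P·q_i = (a - q_i - q_j)·q_i
FOC: ∂π_i/∂q_i = a - 2q_i - q_j = 0
Reaction function: q_i = (357 - q_j)/2
Symmetry: q* = 357/3 = 119.0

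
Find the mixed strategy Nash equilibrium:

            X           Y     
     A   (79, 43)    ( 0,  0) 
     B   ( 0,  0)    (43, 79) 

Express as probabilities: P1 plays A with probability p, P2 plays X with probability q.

p = 0.6475, q = 0.3525

Work:
Find probabilities that make opponent indifferent:
P2 chooses q to make P1 indifferent between A and B
P1 chooses p to make P2 indifferent between X and Y
Mixed NE: P1 plays (A: 0.6475, B: 0.3525), P2 plays (X: 0.3525, Y: 0.6475)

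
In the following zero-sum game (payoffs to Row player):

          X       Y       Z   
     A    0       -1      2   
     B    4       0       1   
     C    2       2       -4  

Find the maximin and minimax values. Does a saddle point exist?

Maximin = 0, Minimax = 2, Saddle: False

Work:
Row minimums: [-1, 0, -4] → maximin = 0
Column maximums: [4, 2, 2] → minimax = 2
No saddle point (maximin ≠ minimax). Mixed strategy needed.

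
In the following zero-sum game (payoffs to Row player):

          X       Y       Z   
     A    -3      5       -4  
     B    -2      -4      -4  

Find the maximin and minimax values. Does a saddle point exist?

Maximin = -4, Minimax = -4, Saddle: True

Work:
Row minimums: [-4, -4] → maximin = -4
Column maximums: [-2, 5, -4] → minimax = -4
Saddle point exists! Game value = -4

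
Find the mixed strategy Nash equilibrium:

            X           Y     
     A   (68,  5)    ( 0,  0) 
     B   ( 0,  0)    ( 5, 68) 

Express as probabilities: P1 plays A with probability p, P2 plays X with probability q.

p = 0.9315, q = 0.0685

Work:
Find probabilities that make opponent indifferent:
P2 chooses q to make P1 indifferent between A and B
P1 chooses p to make P2 indifferent between X and Y
Mixed NE: P1 plays (A: 0.9315, B: 0.0685), P2 plays (X: 0.0685, Y: 0.9315)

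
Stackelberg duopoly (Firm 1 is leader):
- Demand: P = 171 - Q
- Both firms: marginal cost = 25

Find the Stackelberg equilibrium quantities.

q₁* (leader) = 73.0, q₂* (follower) = 36.5

Work:
Follower's reaction: q₂ = (a - c - q₁)/2
Leader substitutes: π₁ = q₁·(a - q₁ - (a-c-q₁)/2 - c)
FOC: q₁* = (171 - 25)/2 = 73.00
Then: q₂* = (171 - 25 - 73.0)/2 = 36.50
Leader has first-mover advantage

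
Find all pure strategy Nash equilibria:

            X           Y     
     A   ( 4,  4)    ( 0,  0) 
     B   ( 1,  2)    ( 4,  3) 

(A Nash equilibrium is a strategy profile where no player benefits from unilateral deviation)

Nash equilibrium: (A, X), (B, Y)

Work:
Best responses:
  P1 vs X: payoffs [4, 1] → best response A (payoff 4)
  P1 vs Y: payoffs [0, 4] → best response B (payoff 4)
  P2 vs A: payoffs [4, 0] → best response X (payoff 4)
  P2 vs B: payoffs [2, 3] → best response Y (payoff 3)
Mutual best responses: (A,X), (B,Y) → Nash equilibria.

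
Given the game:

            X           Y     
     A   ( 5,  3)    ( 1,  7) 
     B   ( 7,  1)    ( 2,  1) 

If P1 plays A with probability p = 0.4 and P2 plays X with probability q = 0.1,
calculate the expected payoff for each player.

E[P1] = 2.06, E[P2] = 3.24

Work:
E[P1] = p·q·π₁(A,X) + p·(1-q)·π₁(A,Y) + (1-p)·q·π₁(B,X) + (1-p)·(1-q)·π₁(B,Y)
= 0.4·0.1·5 + 0.4·0.9·1 + 0.6·0.1·7 + 0.6·0.9·2
= 2.06

E[P2] = 3.24 (similar calculation)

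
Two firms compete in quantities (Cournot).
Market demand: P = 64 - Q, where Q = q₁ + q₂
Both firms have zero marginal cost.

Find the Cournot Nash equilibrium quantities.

q₁* = q₂* = 21.33; P* = 21.33

Work:
Profit: π_i = P·q_i = (a - q_i - q_j)·q_i
FOC: ∂π_i/∂q_i = a - 2q_i - q_j = 0
Reaction function: q_i = (64 - q_j)/2
Symmetry: q* = 64/3 = 21.33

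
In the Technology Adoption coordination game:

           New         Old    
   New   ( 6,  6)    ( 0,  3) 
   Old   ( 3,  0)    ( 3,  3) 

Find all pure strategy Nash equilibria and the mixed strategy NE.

Pure NE: (New, New) and (Old, Old); Mixed NE: p = 0.5, q = 0.5

Work:
Check pure NE:
(New, New): (6, 6) - no unilateral deviation beneficial
(Old, Old): (3, 3) - no unilateral deviation beneficial
Mixed NE: P1 plays New with p = 0.5, P2 plays New with q = 0.5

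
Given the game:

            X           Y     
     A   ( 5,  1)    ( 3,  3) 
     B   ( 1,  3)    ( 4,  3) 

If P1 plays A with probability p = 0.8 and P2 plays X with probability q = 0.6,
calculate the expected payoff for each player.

E[P1] = 3.8, E[P2] = 2.04

Work:
E[P1] = p·q·π₁(A,X) + p·(1-q)·π₁(A,Y) + (1-p)·q·π₁(B,X) + (1-p)·(1-q)·π₁(B,Y)
= 0.8·0.6·5 + 0.8·0.4·3 + 0.2·0.6·1 + 0.2·0.4·4
= 3.8

E[P2] = 2.04 (similar calculation)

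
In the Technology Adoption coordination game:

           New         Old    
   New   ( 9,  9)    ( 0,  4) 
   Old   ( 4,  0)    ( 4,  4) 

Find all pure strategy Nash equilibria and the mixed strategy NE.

Pure NE: (New, New) and (Old, Old); Mixed NE: p = 0.4444, q = 0.4444

Work:
Check pure NE:
(New, New): (9, 9) - no unilateral deviation beneficial
(Old, Old): (4, 4) - no unilateral deviation beneficial
Mixed NE: P1 plays New with p = 0.4444, P2 plays New with q = 0.4444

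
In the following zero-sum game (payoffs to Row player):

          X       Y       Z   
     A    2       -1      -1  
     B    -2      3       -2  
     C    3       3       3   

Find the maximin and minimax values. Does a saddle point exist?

Maximin = 3, Minimax = 3, Saddle: True

Work:
Row minimums: [-1, -2, 3] → maximin = 3
Column maximums: [3, 3, 3] → minimax = 3
Saddle point exists! Game value = 3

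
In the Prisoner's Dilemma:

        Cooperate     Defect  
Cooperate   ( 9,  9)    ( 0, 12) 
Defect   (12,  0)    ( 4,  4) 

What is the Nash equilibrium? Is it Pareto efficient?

(Defect, Defect) is NE; not Pareto efficient

Work:
Defect dominates Cooperate for both players:
If P2 cooperates: Defect (12) > Cooperate (9)
If P2 defects: Defect (4) > Cooperate (0)
NE: (Defect, Defect) with payoff (4, 4)
But (Cooperate, Cooperate) = (9, 9) Pareto dominates (4, 4)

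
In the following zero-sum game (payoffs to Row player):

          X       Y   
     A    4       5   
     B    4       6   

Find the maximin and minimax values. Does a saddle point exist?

Maximin = 4, Minimax = 4, Saddle: True

Work:
Row minimums: [4, 4] → maximin = 4
Column maximums: [4, 6] → minimax = 4
Saddle point exists! Game value = 4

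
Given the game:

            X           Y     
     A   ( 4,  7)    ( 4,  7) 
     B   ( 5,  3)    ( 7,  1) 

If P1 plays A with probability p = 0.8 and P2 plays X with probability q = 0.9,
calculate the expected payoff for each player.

E[P1] = 4.24, E[P2] = 6.16

Work:
E[P1] = p·q·π₁(A,X) + p·(1-q)·π₁(A,Y) + (1-p)·q·π₁(B,X) + (1-p)·(1-q)·π₁(B,Y)
= 0.8·0.9·4 + 0.8·0.1·4 + 0.2·0.9·5 + 0.2·0.1·7
= 4.24

E[P2] = 6.16 (similar calculation)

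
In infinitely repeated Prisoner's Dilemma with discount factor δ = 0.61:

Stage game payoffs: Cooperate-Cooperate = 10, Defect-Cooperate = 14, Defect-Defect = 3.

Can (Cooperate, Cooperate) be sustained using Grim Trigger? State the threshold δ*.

δ* = 0.3636; since δ = 0.61 ≥ 0.3636, cooperation can be sustained

Work:
For Grim Trigger:
Cooperate forever: 10/(1-δ)
Defect then punished: 14 + 3·δ/(1-δ)
Need: 10/(1-δ) ≥ 14 + 3·δ/(1-δ)
Solving: δ ≥ (T-R)/(T-P) = (14-10)/(14-3) = 0.3636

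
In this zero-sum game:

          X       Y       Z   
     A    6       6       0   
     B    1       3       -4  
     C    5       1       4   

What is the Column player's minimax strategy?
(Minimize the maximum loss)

Column should play Z, value = 4

Work:
Column player minimizes Row's maximum payoff:
Column X: max payoff to Row = 6
Column Y: max payoff to Row = 6
Column Z: max payoff to Row = 4
Minimum is 4, achieved by column Z.
Minimax strategy: Z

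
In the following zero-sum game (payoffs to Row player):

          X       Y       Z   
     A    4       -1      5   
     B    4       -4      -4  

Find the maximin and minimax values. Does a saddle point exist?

Maximin = -1, Minimax = -1, Saddle: True

Work:
Row minimums: [-1, -4] → maximin = -1
Column maximums: [4, -1, 5] → minimax = -1
Saddle point exists! Game value = -1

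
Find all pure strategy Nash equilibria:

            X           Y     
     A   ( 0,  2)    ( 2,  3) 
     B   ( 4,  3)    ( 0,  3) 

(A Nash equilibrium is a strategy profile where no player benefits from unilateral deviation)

Nash equilibrium: (A, Y), (B, X)

Work:
Best responses:
  P1 vs X: payoffs [0, 4] → best response B (payoff 4)
  P1 vs Y: payoffs [2, 0] → best response A (payoff 2)
  P2 vs A: payoffs [2, 3] → best response Y (payoff 3)
  P2 vs B: payoffs [3, 3] → best response X/Y (payoff 3)
Mutual best responses: (A,Y), (B,X) → Nash equilibria.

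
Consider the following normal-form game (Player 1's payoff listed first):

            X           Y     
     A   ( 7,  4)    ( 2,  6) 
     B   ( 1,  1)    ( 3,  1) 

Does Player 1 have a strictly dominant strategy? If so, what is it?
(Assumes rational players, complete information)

No strictly dominant strategy exists for Player 1

Work:
A strategy strictly dominates another if it gives a strictly higher payoff against every opponent action. Compare each pair of P1's strategies column-by-column:
  A vs B: [7 vs 1, 2 vs 3] → A does not strictly dominate B (column Y: 2 ≤ 3)
  B vs A: [1 vs 7, 3 vs 2] → B does not strictly dominate A (column X: 1 ≤ 7)
No single strategy strictly dominates all others → no strictly dominant strategy.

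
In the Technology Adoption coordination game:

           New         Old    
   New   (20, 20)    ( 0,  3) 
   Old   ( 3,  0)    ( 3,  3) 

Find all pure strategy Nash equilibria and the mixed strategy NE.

Pure NE: (New, New) and (Old, Old); Mixed NE: p = 0.15, q = 0.15

Work:
Check pure NE:
(New, New): (20, 20) - no unilateral deviation beneficial
(Old, Old): (3, 3) - no unilateral deviation beneficial
Mixed NE: P1 plays New with p = 0.15, P2 plays New with q = 0.15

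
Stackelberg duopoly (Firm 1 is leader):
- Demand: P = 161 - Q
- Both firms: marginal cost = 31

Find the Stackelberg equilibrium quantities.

q₁* (leader) = 65.0, q₂* (follower) = 32.5

Work:
Follower's reaction: q₂ = (a - c - q₁)/2
Leader substitutes: π₁ = q₁·(a - q₁ - (a-c-q₁)/2 - c)
FOC: q₁* = (161 - 31)/2 = 65.00
Then: q₂* = (161 - 31 - 65.0)/2 = 32.50
Leader has first-mover advantage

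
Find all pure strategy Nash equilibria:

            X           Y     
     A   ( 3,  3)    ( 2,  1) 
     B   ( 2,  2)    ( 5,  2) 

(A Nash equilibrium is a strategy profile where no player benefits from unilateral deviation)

Nash equilibrium: (A, X), (B, Y)

Work:
Best responses:
  P1 vs X: payoffs [3, 2] → best response A (payoff 3)
  P1 vs Y: payoffs [2, 5] → best response B (payoff 5)
  P2 vs A: payoffs [3, 1] → best response X (payoff 3)
  P2 vs B: payoffs [2, 2] → best response X/Y (payoff 2)
Mutual best responses: (A,X), (B,Y) → Nash equilibria.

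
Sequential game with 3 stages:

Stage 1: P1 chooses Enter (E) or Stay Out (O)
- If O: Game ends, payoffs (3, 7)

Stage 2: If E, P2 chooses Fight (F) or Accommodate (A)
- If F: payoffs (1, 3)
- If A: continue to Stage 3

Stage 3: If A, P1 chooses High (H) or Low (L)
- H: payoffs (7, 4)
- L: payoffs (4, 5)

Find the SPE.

SPE: (E, A, H); Outcome (7, 4)

Work:
Stage 3: P1 chooses H (7 vs 4)
Stage 2: P2: F->3, A->4 (anticipating H). Choose A
Stage 1: P1: O->3, E->7 (anticipating A, H). Choose E
SPE path: E -> A -> H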